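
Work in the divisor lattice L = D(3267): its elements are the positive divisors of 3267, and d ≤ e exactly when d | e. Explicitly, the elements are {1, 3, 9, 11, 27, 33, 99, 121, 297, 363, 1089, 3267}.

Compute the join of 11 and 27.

In the divisibility order, the join is the least common multiple: lcm(11, 27) = 297.

297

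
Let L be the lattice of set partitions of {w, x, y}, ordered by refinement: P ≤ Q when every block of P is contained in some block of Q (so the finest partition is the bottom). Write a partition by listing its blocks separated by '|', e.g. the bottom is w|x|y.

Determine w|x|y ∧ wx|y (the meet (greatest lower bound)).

w|x|y

The meet (common refinement) of w|x|y and wx|y intersects blocks pairwise, giving w|x|y.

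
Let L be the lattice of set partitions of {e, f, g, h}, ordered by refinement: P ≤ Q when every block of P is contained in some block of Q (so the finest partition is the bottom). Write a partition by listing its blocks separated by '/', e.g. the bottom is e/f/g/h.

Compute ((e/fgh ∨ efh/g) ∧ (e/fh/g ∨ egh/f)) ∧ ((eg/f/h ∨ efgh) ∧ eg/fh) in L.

eg/fh

e/fgh ∨ efh/g = efgh
e/fh/g ∨ egh/f = efgh
efgh ∧ efgh = efgh
eg/f/h ∨ efgh = efgh
efgh ∧ eg/fh = eg/fh
efgh ∧ eg/fh = eg/fh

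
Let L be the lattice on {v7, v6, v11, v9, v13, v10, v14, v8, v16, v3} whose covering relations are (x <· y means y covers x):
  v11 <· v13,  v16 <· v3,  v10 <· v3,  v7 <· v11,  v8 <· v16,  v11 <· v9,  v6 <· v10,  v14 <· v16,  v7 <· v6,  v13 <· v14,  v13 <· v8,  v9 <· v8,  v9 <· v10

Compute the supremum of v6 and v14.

v3

Common upper bounds of {v6, v14}: v3.
The least among these is v3.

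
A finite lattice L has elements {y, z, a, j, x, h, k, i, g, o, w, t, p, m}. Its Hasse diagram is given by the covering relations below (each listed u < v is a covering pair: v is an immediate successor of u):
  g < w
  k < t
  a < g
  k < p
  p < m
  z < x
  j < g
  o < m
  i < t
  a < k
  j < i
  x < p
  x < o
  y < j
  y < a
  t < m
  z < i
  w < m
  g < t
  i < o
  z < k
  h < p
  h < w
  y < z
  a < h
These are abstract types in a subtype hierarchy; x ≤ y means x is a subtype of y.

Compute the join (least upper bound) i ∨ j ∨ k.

t

Common upper bounds of {i, j, k}: m, t.
The least among these is t.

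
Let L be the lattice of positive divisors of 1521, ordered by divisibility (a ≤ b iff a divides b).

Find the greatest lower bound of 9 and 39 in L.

In the divisibility order, the meet is the greatest common divisor: gcd(9, 39) = 3.

3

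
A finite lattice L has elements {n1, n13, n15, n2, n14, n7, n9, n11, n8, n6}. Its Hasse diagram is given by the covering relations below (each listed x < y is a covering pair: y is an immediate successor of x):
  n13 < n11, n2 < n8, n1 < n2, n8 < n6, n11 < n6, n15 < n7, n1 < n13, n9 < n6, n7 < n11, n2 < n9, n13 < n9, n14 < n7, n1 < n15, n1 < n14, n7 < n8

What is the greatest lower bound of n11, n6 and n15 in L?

Common lower bounds of {n11, n6, n15}: n1, n15.
The greatest among these is n15.

n15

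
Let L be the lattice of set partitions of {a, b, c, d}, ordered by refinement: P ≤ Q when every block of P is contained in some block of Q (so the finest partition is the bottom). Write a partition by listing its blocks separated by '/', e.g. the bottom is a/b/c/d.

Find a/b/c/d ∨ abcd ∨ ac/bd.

The join of a/b/c/d, abcd, ac/bd merges any blocks that overlap across the partitions, giving abcd.

abcd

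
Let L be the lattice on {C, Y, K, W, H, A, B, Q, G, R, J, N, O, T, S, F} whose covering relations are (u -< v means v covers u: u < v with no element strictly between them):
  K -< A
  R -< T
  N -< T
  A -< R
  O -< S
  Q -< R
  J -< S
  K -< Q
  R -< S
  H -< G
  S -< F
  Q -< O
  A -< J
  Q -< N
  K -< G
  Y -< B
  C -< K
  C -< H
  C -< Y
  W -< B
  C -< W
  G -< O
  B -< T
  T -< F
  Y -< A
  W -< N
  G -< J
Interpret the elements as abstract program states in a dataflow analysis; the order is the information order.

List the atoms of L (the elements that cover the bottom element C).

H, K, W, Y

The atoms are exactly the elements that cover C: H, K, W, Y.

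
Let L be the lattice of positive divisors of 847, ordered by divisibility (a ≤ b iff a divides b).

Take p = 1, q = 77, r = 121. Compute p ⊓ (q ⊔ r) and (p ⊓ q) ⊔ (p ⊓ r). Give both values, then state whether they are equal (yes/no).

1; 1; yes

q ⊔ r = 847, so p ⊓ (q ⊔ r) = 1 ⊓ 847 = 1.
p ⊓ q = 1 and p ⊓ r = 1, so (p ⊓ q) ⊔ (p ⊓ r) = 1 ⊔ 1 = 1.
Equal: yes.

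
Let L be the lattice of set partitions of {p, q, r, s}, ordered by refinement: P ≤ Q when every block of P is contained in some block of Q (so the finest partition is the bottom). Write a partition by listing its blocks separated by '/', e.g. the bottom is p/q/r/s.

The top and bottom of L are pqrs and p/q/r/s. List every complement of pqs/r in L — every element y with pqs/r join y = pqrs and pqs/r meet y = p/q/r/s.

p/q/rs, p/qr/s, pr/q/s

Need y with pqs/r ∨ y = pqrs and pqs/r ∧ y = p/q/r/s.
Checking each element gives: p/q/rs, p/qr/s, pr/q/s.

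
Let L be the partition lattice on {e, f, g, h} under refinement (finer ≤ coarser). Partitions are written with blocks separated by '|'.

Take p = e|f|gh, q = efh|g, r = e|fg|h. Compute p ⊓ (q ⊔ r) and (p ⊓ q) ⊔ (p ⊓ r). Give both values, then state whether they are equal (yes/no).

q ⊔ r = efgh, so p ⊓ (q ⊔ r) = e|f|gh ⊓ efgh = e|f|gh.
p ⊓ q = e|f|g|h and p ⊓ r = e|f|g|h, so (p ⊓ q) ⊔ (p ⊓ r) = e|f|g|h ⊔ e|f|g|h = e|f|g|h.
Equal: no.

e|f|gh; e|f|g|h; no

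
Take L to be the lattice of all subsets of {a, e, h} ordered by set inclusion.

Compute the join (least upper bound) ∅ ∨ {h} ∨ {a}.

{a,h}

Common upper bounds of {∅, {h}, {a}}: {a,e,h}, {a,h}.
The least among these is {a,h}.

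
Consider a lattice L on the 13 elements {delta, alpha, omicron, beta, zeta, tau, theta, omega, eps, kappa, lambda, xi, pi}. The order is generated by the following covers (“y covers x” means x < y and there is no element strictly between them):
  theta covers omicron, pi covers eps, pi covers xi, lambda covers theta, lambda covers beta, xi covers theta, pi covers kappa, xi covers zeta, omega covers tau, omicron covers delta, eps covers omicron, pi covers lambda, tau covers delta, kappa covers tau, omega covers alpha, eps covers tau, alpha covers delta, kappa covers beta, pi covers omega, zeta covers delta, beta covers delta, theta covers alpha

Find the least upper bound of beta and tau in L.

kappa

Common upper bounds of {beta, tau}: kappa, pi.
The least among these is kappa.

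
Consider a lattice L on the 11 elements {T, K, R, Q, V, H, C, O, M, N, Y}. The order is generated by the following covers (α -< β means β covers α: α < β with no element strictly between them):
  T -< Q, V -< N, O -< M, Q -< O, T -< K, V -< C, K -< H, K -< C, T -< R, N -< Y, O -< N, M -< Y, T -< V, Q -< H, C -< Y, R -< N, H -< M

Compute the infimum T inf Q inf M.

Common lower bounds of {T, Q, M}: T.
The greatest among these is T.

T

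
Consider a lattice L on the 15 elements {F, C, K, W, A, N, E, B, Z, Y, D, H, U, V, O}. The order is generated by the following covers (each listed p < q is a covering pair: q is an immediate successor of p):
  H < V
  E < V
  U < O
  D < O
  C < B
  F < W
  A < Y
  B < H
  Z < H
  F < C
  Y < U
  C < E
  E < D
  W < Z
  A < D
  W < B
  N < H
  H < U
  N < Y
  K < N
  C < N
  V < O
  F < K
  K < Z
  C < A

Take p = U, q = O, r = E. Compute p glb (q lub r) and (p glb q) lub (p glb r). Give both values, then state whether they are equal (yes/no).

U; U; yes

q lub r = O, so p glb (q lub r) = U glb O = U.
p glb q = U and p glb r = C, so (p glb q) lub (p glb r) = U lub C = U.
Equal: yes.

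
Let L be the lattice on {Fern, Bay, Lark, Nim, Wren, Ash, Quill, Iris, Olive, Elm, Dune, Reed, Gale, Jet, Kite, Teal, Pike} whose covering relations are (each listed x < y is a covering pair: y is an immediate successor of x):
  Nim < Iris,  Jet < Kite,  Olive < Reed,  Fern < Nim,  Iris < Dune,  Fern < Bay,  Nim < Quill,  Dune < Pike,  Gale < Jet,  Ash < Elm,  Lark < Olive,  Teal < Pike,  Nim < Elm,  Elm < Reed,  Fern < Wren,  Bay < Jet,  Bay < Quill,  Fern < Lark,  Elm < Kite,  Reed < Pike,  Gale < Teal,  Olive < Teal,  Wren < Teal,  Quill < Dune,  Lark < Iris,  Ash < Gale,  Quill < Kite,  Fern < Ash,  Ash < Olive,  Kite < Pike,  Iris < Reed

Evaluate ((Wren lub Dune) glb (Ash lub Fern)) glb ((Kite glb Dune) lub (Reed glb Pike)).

Wren ∨ Dune = Pike
Ash ∨ Fern = Ash
Pike ∧ Ash = Ash
Kite ∧ Dune = Quill
Reed ∧ Pike = Reed
Quill ∨ Reed = Pike
Ash ∧ Pike = Ash

Ash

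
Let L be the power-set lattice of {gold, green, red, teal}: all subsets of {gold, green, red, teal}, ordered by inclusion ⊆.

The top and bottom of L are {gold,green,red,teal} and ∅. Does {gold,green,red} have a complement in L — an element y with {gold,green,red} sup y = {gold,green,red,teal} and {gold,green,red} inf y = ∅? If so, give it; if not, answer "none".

{teal}

Need y with {gold,green,red} ∨ y = {gold,green,red,teal} and {gold,green,red} ∧ y = ∅.
Checking each element gives: {teal}.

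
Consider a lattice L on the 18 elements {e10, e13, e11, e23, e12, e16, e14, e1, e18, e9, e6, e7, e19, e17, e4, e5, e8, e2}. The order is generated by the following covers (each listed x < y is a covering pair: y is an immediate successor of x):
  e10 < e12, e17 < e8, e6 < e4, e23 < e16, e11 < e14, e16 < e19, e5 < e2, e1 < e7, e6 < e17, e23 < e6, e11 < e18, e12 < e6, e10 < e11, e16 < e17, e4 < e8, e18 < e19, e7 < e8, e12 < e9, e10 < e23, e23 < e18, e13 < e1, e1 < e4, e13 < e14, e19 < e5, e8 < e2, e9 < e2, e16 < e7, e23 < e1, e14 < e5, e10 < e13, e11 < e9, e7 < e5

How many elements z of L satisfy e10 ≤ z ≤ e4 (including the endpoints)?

7

The interval [e10, e4] = {e1, e10, e12, e13, e23, e4, e6}, which has 7 elements.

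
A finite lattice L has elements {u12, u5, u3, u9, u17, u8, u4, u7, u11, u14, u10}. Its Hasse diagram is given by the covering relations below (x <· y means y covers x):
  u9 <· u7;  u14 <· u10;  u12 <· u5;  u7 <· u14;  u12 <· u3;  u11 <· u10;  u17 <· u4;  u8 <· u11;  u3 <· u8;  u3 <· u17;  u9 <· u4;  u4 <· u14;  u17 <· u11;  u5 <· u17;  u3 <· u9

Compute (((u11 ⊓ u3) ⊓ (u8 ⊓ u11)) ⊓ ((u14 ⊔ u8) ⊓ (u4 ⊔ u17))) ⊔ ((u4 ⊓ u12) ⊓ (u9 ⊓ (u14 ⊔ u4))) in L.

u11 ∧ u3 = u3
u8 ∧ u11 = u8
u3 ∧ u8 = u3
u14 ∨ u8 = u10
u4 ∨ u17 = u4
u10 ∧ u4 = u4
u3 ∧ u4 = u3
u4 ∧ u12 = u12
u14 ∨ u4 = u14
u9 ∧ u14 = u9
u12 ∧ u9 = u12
u3 ∨ u12 = u3

u3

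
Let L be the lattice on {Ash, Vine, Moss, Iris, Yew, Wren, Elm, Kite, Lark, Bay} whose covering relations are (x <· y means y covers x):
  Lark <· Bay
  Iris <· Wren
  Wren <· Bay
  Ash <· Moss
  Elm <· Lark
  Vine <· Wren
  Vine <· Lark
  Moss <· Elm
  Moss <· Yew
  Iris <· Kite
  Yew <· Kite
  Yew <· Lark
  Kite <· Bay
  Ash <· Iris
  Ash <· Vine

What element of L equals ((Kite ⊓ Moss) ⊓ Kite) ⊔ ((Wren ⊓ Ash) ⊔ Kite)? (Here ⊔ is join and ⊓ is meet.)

Kite

Kite ∧ Moss = Moss
Moss ∧ Kite = Moss
Wren ∧ Ash = Ash
Ash ∨ Kite = Kite
Moss ∨ Kite = Kite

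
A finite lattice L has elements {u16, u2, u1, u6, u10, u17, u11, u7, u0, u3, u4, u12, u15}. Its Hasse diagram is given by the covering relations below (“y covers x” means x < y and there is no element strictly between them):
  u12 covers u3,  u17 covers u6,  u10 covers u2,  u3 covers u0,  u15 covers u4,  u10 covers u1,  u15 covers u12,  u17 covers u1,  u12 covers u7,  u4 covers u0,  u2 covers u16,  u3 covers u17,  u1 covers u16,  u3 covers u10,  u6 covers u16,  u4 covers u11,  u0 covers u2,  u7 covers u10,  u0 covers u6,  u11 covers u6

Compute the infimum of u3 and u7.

u10

Common lower bounds of {u3, u7}: u1, u10, u16, u2.
The greatest among these is u10.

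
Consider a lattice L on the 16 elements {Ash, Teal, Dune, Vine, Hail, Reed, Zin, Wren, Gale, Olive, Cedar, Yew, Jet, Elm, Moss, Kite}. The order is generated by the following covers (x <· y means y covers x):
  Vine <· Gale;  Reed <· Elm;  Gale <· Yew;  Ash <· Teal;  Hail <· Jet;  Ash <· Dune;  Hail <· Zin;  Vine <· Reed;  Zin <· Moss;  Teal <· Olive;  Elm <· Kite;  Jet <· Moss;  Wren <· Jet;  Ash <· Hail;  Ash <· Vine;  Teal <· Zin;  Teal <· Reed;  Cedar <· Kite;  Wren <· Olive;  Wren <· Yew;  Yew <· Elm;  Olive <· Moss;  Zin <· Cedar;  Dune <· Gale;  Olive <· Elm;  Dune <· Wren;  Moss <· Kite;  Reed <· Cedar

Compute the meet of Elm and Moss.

Common lower bounds of {Elm, Moss}: Ash, Dune, Olive, Teal, Wren.
The greatest among these is Olive.

Olive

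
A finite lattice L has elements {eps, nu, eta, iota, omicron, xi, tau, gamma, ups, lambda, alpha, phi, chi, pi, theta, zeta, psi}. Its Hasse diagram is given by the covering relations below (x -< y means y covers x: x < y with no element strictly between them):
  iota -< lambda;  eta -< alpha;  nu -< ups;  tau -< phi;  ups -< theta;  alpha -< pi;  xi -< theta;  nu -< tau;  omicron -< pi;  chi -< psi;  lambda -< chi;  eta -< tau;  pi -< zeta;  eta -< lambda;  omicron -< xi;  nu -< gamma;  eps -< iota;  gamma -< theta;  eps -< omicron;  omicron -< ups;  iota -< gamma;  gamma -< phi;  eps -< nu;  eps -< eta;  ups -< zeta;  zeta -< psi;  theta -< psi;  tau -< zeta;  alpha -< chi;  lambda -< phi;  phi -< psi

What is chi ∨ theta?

Common upper bounds of {chi, theta}: psi.
The least among these is psi.

psi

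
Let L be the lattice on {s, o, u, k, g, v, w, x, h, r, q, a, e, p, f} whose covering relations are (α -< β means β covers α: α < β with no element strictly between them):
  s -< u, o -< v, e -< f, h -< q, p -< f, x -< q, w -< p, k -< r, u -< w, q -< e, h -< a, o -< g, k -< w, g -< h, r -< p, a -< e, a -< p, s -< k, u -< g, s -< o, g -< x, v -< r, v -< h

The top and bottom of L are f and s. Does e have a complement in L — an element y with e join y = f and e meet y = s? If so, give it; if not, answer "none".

k

Need y with e ∨ y = f and e ∧ y = s.
Checking each element gives: k.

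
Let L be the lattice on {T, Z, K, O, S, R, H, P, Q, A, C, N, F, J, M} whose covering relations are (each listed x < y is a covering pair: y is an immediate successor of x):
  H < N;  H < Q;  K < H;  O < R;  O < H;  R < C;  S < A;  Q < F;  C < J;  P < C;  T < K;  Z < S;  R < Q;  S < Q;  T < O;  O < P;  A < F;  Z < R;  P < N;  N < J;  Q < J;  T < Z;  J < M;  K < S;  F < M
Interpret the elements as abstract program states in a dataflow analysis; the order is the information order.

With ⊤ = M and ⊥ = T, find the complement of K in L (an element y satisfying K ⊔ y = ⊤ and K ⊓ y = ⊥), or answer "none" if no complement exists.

none

For every candidate y, either K ∨ y ≠ M or K ∧ y ≠ T; no complement exists.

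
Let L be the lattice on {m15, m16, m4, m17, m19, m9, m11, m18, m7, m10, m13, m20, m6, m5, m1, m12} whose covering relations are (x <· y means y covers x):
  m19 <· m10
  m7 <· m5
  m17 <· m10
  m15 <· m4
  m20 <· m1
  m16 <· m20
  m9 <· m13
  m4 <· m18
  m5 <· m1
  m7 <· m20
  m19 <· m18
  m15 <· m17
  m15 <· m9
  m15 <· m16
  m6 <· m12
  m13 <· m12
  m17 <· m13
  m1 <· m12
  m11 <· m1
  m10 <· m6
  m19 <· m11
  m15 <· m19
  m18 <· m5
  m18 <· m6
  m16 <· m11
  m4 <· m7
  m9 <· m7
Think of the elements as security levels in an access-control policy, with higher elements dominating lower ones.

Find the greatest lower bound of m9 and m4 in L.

m15

Common lower bounds of {m9, m4}: m15.
The greatest among these is m15.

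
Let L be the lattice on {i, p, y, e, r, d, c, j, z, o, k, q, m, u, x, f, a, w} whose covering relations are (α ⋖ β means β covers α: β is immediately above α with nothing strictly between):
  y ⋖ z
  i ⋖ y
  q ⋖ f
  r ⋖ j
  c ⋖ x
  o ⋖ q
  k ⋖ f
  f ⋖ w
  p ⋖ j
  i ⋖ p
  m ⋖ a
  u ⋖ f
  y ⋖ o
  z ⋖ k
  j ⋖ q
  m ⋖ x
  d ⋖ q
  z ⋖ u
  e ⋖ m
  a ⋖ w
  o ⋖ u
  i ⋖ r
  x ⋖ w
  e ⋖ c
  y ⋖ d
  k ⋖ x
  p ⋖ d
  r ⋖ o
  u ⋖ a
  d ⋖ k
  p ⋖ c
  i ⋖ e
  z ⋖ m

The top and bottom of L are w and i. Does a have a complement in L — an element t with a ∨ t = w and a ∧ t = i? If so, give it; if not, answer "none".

Need t with a ∨ t = w and a ∧ t = i.
Checking each element gives: p.

p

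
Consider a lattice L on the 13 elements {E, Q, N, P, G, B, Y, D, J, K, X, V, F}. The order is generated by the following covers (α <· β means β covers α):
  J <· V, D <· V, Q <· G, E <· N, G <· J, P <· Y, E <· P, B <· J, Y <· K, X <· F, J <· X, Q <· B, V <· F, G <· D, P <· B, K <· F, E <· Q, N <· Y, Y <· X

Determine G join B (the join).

Common upper bounds of {G, B}: F, J, V, X.
The least among these is J.

J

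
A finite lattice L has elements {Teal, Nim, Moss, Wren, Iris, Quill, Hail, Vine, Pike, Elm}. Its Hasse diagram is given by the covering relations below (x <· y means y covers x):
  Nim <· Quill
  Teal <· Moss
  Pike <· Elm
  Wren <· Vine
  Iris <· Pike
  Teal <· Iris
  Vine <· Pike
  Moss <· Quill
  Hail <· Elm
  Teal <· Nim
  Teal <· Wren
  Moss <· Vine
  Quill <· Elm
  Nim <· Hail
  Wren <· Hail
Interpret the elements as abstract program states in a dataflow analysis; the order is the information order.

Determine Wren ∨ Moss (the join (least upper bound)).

Common upper bounds of {Wren, Moss}: Elm, Pike, Vine.
The least among these is Vine.

Vine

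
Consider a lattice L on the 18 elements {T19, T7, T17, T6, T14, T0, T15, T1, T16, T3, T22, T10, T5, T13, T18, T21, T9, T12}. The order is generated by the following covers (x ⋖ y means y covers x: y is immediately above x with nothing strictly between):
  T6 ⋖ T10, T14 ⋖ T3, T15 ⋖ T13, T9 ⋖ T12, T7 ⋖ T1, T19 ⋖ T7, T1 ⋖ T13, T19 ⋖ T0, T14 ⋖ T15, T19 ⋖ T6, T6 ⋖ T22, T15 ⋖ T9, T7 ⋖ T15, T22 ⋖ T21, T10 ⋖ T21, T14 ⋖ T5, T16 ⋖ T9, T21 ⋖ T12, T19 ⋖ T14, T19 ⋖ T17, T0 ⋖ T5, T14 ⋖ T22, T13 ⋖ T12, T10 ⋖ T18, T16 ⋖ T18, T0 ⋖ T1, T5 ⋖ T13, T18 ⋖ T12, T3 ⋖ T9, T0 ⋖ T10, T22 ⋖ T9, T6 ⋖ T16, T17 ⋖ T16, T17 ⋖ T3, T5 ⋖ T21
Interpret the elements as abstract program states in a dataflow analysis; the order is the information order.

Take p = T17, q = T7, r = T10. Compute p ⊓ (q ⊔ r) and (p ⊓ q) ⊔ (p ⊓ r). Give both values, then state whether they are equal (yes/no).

q ⊔ r = T12, so p ⊓ (q ⊔ r) = T17 ⊓ T12 = T17.
p ⊓ q = T19 and p ⊓ r = T19, so (p ⊓ q) ⊔ (p ⊓ r) = T19 ⊔ T19 = T19.
Equal: no.

T17; T19; no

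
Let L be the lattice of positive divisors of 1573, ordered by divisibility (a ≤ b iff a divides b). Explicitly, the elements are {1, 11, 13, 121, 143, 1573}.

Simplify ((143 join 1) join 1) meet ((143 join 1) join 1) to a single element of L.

143 ∨ 1 = 143
143 ∨ 1 = 143
143 ∨ 1 = 143
143 ∨ 1 = 143
143 ∧ 143 = 143

143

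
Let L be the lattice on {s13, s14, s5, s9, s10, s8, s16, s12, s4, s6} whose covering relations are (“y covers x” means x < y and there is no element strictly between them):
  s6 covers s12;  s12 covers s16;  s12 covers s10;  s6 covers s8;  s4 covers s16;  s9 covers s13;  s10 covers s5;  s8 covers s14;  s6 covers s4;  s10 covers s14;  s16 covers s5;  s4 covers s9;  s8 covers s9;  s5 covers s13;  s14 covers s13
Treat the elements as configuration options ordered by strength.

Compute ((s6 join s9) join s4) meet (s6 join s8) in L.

s6 ∨ s9 = s6
s6 ∨ s4 = s6
s6 ∨ s8 = s6
s6 ∧ s6 = s6

s6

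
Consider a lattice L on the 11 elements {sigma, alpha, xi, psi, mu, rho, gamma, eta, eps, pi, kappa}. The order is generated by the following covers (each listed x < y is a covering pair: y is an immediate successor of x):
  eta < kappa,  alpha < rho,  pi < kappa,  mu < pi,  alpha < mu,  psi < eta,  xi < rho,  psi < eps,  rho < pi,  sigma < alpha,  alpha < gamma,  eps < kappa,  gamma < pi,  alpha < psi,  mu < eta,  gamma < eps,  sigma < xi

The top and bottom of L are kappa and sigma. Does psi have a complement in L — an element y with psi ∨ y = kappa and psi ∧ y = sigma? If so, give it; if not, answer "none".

Need y with psi ∨ y = kappa and psi ∧ y = sigma.
Checking each element gives: xi.

xi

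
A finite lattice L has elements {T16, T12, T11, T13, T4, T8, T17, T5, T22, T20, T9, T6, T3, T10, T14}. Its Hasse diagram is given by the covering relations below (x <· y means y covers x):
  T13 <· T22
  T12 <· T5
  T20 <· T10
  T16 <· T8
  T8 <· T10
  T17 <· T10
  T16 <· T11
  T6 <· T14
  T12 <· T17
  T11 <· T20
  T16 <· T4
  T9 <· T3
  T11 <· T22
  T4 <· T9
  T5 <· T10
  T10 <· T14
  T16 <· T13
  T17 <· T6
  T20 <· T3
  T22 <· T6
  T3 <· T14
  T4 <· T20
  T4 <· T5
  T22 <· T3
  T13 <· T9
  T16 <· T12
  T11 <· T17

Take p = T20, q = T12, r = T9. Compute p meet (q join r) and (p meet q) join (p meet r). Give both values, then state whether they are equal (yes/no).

T20; T4; no

q join r = T14, so p meet (q join r) = T20 meet T14 = T20.
p meet q = T16 and p meet r = T4, so (p meet q) join (p meet r) = T16 join T4 = T4.
Equal: no.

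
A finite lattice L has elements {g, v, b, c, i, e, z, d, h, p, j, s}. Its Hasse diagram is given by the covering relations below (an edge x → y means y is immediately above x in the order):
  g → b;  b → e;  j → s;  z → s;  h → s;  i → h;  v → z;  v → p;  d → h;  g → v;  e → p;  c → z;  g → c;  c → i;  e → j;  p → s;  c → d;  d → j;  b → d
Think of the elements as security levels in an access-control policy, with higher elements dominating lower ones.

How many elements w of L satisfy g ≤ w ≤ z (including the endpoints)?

The interval [g, z] = {c, g, v, z}, which has 4 elements.

4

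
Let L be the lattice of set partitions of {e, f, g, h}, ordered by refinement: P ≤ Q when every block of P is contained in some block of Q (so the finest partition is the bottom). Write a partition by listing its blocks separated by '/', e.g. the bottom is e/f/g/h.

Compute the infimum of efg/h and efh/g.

ef/g/h

The meet (common refinement) of efg/h and efh/g intersects blocks pairwise, giving ef/g/h.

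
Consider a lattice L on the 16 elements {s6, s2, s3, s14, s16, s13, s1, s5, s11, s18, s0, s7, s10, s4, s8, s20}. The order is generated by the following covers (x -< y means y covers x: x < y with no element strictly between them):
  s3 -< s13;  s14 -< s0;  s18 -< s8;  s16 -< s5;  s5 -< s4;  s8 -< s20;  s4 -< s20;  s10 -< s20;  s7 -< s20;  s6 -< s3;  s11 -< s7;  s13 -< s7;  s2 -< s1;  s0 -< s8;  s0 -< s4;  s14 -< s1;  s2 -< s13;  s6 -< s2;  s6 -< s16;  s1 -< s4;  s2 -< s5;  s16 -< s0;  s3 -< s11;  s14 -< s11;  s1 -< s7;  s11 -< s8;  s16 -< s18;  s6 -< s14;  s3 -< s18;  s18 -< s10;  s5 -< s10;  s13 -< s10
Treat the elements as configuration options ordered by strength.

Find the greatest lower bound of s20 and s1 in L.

Common lower bounds of {s20, s1}: s1, s14, s2, s6.
The greatest among these is s1.

s1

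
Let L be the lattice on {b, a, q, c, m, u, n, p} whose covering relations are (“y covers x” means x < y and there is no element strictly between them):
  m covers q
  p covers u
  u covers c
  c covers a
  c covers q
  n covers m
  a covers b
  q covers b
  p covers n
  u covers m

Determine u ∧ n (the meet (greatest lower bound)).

Common lower bounds of {u, n}: b, m, q.
The greatest among these is m.

m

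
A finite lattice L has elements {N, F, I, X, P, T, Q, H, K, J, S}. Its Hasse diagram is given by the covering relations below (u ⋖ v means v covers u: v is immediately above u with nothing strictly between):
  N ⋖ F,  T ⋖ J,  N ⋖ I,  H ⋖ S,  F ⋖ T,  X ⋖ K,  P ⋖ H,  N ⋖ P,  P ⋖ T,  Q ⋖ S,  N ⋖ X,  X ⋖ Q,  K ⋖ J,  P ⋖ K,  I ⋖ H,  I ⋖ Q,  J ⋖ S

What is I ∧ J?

N

Common lower bounds of {I, J}: N.
The greatest among these is N.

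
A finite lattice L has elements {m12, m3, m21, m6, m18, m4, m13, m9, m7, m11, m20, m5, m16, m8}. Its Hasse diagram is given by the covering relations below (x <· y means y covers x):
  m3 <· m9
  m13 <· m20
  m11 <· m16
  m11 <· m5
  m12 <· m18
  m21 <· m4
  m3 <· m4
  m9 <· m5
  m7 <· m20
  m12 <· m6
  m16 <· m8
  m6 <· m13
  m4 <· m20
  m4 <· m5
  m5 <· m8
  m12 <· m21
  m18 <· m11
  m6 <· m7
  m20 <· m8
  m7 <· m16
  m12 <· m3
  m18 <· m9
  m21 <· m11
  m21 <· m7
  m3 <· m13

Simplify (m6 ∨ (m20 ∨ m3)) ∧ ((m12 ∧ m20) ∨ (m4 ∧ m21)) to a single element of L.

m20 ∨ m3 = m20
m6 ∨ m20 = m20
m12 ∧ m20 = m12
m4 ∧ m21 = m21
m12 ∨ m21 = m21
m20 ∧ m21 = m21

m21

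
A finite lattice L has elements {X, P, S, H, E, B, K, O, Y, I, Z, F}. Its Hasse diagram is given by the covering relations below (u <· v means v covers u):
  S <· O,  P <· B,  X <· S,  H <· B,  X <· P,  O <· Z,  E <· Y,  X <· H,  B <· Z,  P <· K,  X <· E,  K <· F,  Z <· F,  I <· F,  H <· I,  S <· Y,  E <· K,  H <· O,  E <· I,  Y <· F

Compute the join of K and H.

Common upper bounds of {K, H}: F.
The least among these is F.

F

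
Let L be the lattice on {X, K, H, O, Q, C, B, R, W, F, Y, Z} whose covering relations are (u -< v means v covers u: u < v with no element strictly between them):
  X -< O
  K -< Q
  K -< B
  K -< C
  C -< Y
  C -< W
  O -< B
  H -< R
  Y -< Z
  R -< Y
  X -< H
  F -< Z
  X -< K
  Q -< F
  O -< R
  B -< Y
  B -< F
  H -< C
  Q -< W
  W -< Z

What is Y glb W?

Common lower bounds of {Y, W}: C, H, K, X.
The greatest among these is C.

C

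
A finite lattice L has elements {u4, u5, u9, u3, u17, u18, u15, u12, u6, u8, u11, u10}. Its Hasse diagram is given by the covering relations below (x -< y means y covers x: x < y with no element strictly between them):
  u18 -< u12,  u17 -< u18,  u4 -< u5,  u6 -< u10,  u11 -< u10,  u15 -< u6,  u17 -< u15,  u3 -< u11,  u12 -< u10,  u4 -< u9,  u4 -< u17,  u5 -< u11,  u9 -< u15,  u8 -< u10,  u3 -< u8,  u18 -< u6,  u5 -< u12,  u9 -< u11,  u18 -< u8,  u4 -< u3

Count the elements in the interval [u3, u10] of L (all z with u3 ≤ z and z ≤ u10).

The interval [u3, u10] = {u10, u11, u3, u8}, which has 4 elements.

4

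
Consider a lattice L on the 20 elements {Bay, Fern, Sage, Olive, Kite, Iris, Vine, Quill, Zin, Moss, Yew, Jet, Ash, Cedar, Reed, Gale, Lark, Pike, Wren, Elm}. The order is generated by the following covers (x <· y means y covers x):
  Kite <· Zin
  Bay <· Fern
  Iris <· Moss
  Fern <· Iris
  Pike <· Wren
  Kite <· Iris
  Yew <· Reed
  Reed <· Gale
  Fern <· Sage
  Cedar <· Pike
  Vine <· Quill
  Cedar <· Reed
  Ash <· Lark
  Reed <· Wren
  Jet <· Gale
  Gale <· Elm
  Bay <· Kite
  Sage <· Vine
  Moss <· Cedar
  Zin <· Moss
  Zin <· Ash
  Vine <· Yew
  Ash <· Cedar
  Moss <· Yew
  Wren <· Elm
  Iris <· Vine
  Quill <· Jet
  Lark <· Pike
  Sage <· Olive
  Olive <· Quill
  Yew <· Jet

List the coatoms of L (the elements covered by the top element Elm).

Gale, Wren

The coatoms are exactly the elements covered by Elm: Gale, Wren.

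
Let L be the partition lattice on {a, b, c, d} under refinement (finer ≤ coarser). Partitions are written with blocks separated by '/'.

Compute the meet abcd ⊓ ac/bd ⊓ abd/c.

The meet (common refinement) of abcd, ac/bd, abd/c intersects blocks pairwise, giving a/bd/c.

a/bd/c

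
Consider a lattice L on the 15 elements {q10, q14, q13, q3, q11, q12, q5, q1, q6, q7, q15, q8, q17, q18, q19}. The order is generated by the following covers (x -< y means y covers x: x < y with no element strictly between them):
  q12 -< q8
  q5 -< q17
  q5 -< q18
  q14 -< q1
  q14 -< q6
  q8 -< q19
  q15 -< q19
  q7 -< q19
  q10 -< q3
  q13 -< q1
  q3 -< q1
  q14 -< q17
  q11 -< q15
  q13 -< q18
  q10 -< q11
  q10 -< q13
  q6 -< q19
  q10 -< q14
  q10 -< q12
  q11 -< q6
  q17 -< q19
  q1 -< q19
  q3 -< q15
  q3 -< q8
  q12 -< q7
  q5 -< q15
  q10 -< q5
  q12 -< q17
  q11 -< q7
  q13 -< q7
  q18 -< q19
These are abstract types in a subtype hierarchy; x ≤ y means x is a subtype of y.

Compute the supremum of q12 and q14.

Common upper bounds of {q12, q14}: q17, q19.
The least among these is q17.

q17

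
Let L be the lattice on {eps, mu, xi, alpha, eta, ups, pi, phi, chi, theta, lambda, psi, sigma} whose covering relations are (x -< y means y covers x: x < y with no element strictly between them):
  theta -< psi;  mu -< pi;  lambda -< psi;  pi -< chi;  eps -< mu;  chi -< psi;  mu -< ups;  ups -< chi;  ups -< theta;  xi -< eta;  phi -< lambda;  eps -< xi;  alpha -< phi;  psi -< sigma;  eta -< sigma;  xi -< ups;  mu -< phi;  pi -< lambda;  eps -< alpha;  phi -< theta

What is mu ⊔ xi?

Common upper bounds of {mu, xi}: chi, psi, sigma, theta, ups.
The least among these is ups.

ups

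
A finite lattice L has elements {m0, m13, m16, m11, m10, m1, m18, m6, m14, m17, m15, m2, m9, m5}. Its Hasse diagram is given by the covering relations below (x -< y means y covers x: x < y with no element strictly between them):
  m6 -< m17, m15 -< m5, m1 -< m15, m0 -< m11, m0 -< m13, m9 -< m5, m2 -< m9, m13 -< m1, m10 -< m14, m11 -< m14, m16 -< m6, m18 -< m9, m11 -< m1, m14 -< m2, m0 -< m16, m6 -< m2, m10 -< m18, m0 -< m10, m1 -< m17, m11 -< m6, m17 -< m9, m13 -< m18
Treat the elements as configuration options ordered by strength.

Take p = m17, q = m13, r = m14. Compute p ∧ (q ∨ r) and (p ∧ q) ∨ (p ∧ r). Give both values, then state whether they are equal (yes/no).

q ∨ r = m9, so p ∧ (q ∨ r) = m17 ∧ m9 = m17.
p ∧ q = m13 and p ∧ r = m11, so (p ∧ q) ∨ (p ∧ r) = m13 ∨ m11 = m1.
Equal: no.

m17; m1; no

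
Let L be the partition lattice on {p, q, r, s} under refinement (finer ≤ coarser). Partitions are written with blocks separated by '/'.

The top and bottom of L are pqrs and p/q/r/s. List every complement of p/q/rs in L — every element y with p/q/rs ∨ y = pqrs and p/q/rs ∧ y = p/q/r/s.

Need y with p/q/rs ∨ y = pqrs and p/q/rs ∧ y = p/q/r/s.
Checking each element gives: pqr/s, pqs/r, pr/qs, ps/qr.

pqr/s, pqs/r, pr/qs, ps/qr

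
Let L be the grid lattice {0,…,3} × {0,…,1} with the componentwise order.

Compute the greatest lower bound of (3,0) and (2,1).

(2,0)

Common lower bounds of {(3,0), (2,1)}: (0,0), (1,0), (2,0).
The greatest among these is (2,0).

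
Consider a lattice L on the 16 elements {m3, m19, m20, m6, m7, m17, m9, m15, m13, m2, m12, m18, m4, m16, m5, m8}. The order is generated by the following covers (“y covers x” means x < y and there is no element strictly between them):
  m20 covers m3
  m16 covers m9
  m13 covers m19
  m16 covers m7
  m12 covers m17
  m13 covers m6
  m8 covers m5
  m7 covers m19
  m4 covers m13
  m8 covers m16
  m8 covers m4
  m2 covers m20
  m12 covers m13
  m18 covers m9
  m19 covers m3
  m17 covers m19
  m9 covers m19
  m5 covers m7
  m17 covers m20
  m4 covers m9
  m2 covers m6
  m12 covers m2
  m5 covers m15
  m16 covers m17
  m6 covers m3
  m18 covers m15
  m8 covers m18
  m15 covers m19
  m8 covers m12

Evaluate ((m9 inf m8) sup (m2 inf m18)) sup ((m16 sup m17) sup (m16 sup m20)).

m16

m9 ∧ m8 = m9
m2 ∧ m18 = m3
m9 ∨ m3 = m9
m16 ∨ m17 = m16
m16 ∨ m20 = m16
m16 ∨ m16 = m16
m9 ∨ m16 = m16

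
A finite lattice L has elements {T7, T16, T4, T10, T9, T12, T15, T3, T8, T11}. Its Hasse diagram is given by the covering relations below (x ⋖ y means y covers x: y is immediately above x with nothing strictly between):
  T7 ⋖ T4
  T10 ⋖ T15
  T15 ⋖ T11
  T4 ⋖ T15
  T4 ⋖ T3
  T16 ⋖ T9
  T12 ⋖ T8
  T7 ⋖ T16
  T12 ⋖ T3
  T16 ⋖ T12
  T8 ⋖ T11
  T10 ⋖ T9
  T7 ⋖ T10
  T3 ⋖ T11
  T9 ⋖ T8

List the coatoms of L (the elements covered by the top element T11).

T15, T3, T8

The coatoms are exactly the elements covered by T11: T15, T3, T8.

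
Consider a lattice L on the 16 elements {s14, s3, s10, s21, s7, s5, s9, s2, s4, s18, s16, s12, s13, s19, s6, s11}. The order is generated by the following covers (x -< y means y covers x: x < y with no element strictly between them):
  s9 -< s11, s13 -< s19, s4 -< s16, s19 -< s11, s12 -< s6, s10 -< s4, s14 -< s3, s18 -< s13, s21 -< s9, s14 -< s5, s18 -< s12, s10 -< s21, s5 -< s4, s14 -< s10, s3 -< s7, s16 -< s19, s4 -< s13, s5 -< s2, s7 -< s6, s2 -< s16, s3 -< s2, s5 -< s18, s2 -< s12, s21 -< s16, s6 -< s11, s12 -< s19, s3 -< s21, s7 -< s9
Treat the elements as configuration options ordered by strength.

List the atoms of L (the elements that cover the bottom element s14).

s10, s3, s5

The atoms are exactly the elements that cover s14: s10, s3, s5.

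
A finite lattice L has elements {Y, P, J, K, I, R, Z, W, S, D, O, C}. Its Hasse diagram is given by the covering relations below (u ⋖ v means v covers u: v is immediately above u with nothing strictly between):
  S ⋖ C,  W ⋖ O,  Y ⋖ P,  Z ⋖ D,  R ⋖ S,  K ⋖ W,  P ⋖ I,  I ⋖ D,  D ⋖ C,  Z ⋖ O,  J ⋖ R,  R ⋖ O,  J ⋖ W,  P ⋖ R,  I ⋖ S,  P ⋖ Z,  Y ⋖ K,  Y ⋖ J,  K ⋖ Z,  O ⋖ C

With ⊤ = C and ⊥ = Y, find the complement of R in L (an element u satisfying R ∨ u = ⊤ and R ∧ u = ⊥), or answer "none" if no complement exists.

For every candidate u, either R ∨ u ≠ C or R ∧ u ≠ Y; no complement exists.

none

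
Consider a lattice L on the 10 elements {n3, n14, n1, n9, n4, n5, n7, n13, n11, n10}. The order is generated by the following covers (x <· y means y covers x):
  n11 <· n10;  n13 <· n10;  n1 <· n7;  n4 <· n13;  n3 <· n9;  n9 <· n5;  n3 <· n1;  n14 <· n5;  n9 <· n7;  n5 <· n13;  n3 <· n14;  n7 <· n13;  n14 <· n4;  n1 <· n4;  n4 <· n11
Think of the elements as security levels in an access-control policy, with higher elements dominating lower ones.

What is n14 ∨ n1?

n4

Common upper bounds of {n14, n1}: n10, n11, n13, n4.
The least among these is n4.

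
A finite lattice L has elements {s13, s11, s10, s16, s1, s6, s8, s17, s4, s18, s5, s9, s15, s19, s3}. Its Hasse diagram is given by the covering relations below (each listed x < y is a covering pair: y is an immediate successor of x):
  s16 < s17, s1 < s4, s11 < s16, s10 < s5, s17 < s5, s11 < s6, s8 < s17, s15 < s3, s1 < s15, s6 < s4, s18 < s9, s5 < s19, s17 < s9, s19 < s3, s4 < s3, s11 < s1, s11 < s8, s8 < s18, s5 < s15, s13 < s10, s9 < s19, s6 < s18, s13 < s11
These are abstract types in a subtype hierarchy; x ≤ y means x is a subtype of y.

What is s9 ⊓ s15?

s17

Common lower bounds of {s9, s15}: s11, s13, s16, s17, s8.
The greatest among these is s17.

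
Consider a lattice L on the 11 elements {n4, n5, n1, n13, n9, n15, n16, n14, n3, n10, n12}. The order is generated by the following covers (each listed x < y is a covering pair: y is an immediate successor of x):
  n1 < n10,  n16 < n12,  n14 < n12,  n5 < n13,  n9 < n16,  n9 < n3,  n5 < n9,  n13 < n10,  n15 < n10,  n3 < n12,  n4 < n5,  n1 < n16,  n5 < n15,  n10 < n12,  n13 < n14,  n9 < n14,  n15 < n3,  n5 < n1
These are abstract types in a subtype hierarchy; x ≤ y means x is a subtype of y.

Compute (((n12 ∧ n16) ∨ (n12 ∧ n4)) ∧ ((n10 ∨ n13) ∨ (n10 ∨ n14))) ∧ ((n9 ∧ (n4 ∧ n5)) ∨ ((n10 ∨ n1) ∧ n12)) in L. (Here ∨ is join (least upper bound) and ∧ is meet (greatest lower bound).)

n1

n12 ∧ n16 = n16
n12 ∧ n4 = n4
n16 ∨ n4 = n16
n10 ∨ n13 = n10
n10 ∨ n14 = n12
n10 ∨ n12 = n12
n16 ∧ n12 = n16
n4 ∧ n5 = n4
n9 ∧ n4 = n4
n10 ∨ n1 = n10
n10 ∧ n12 = n10
n4 ∨ n10 = n10
n16 ∧ n10 = n1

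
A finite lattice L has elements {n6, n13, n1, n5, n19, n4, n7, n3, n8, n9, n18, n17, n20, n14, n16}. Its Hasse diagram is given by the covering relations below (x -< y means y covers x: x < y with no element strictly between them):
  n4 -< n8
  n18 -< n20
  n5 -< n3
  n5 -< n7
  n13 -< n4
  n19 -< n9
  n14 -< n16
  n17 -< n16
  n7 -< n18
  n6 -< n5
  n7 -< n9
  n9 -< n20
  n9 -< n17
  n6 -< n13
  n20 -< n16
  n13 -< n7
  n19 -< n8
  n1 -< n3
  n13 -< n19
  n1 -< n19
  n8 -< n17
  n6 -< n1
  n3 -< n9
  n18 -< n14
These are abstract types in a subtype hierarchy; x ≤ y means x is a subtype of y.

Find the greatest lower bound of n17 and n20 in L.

n9

Common lower bounds of {n17, n20}: n1, n13, n19, n3, n5, n6, n7, n9.
The greatest among these is n9.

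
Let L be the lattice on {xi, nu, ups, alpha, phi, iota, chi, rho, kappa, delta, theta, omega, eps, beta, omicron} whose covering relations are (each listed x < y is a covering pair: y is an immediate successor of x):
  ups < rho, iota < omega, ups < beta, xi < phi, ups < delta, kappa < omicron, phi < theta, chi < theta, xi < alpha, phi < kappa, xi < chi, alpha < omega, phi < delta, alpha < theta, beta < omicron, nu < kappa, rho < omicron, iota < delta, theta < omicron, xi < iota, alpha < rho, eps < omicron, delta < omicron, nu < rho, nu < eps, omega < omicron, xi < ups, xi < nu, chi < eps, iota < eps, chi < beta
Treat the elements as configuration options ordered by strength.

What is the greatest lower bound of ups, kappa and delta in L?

xi

Common lower bounds of {ups, kappa, delta}: xi.
The greatest among these is xi.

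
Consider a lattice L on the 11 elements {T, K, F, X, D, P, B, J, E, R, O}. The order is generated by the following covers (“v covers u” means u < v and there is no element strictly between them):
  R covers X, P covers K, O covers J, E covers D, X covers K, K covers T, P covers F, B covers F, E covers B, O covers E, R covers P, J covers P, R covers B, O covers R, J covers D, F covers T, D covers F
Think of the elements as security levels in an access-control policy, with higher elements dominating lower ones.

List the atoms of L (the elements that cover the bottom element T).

F, K

The atoms are exactly the elements that cover T: F, K.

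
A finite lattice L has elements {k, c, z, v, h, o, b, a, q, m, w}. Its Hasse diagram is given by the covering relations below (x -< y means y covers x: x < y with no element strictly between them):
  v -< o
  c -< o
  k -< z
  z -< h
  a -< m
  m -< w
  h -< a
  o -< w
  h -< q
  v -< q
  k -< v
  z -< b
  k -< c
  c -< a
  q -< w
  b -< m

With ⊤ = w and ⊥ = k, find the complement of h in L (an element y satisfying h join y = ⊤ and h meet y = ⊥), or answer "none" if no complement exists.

Need y with h ∨ y = w and h ∧ y = k.
Checking each element gives: o.

o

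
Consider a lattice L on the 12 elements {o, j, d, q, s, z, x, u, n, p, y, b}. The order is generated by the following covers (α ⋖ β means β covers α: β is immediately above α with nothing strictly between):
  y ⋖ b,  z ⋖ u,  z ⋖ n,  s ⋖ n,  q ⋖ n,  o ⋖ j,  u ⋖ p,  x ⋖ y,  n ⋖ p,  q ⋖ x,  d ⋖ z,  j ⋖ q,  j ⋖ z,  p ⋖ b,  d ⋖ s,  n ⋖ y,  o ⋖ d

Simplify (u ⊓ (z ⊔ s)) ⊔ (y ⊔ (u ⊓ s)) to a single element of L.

z ∨ s = n
u ∧ n = z
u ∧ s = d
y ∨ d = y
z ∨ y = y

y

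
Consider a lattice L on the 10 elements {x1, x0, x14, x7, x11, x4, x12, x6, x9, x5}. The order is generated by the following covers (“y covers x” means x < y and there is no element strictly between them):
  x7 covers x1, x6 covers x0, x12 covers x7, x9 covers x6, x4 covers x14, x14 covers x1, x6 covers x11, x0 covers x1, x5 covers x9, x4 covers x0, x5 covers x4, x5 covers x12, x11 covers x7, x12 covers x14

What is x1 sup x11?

x11

Common upper bounds of {x1, x11}: x11, x5, x6, x9.
The least among these is x11.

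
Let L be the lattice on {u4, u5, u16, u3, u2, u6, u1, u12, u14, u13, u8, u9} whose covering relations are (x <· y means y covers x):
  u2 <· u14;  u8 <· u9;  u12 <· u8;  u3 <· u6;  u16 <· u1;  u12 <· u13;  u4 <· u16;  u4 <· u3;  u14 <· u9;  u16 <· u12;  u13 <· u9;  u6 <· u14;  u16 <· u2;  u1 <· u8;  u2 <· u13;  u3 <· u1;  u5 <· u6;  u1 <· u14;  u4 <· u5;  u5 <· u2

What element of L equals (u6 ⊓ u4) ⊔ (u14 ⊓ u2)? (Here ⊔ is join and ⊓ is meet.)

u2

u6 ∧ u4 = u4
u14 ∧ u2 = u2
u4 ∨ u2 = u2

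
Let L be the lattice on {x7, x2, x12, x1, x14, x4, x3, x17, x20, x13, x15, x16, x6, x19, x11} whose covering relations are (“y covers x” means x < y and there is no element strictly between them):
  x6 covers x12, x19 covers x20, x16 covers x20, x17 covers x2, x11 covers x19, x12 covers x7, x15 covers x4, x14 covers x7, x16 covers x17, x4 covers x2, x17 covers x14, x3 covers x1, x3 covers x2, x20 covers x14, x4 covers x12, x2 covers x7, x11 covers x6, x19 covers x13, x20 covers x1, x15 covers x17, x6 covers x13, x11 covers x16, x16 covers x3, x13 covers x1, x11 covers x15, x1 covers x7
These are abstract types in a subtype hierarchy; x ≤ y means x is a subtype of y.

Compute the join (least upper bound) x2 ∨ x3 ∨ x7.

x3

Common upper bounds of {x2, x3, x7}: x11, x16, x3.
The least among these is x3.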